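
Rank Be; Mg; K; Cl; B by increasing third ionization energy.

Consider each +2 ion: Be²⁺ is the bare [He] core; Mg²⁺ is the bare [Ne] core; K²⁺ is already 1 electron into the core; Cl²⁺ still has 5 valence electrons; B²⁺ still has 1 valence electron.
Pulling an electron out of a noble-gas core costs far more than removing a remaining valence electron, so K, Mg and Be sit at the high end of IE_3.
Valence configurations: Cl²⁺ [Ne]3s²3p³, B²⁺ [He]2s¹.
The numbers (kJ/mol): Be 14849, Mg 7733, K 4420, Cl 3822, B 3660.
Putting it together, IE_3: B < Cl < K < Mg < Be.

B, Cl, K, Mg, Be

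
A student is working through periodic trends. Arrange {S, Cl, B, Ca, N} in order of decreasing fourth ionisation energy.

B > N > Ca > Cl > S

IE_4 is the cost of taking one more electron from the +3 cation: S³⁺ still has 3 valence electrons; Cl³⁺ still has 4 valence electrons; B³⁺ is the bare [He] core; Ca³⁺ is already 1 electron into the core; N³⁺ still has 2 valence electrons.
Usually core removal costs more than valence removal, but here the competition is close: a tightly held n=2 valence electron can cost more to remove than an n=3 core electron, so the actual values have to decide it.
Valence configurations: S³⁺ [Ne]3s²3p¹, Cl³⁺ [Ne]3s²3p², N³⁺ [He]2s².
Tabulated IE_4 (kJ/mol): S 4556, Cl 5159, B 25026, Ca 6491, N 7475.
Overall IE_4 order: S < Cl < Ca < N < B.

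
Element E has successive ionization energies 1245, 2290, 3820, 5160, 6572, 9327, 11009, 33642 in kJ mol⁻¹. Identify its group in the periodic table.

Look for the largest jump between consecutive ionization energies: IE8/IE7 ≈ 3.1, far larger than any earlier ratio.
That jump marks the point where a core electron is being removed. So the atom has 7 valence electrons.
A main-group element with 7 valence electrons is in group 17.

Group 17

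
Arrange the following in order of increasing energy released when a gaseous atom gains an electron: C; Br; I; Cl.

C < I < Br < Cl

C is in period 2, group 14; Cl is in period 3, group 17; Br is in period 4, group 17; I is in period 5, group 17.
Atoms with high Z_eff and room in the valence shell (especially the halogens) have the most exothermic electron affinities.
These span different periods and groups, so the two trends combine.
I > C: period and group pull opposite ways; the across-period shift dominates (295 vs 122 kJ/mol).
Br > I: they share group 17; the group trend gives Br the larger value.
Cl > Br: they share group 17; the group trend gives Cl the larger value.
Approximate values (kJ/mol): C 122, Cl 349, Br 325, I 295.
So from lowest to highest: C < I < Br < Cl.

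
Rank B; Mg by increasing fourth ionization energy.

Mg < B

After 3 electrons have been removed, what remains? B³⁺ is the bare [He] core; Mg³⁺ is already 1 electron into the core.
All of these are removing an electron from a noble-gas core or deeper; the smaller core (lower principal quantum number) is held far more tightly, and within a period the higher nuclear charge binds the same core more tightly.
Approximate IE_4 values (kJ/mol): B 25026, Mg 10543.
Hence IE_4: Mg < B.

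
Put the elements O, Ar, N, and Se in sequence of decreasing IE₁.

Ar > N > O > Se

Removing the outermost electron gets harder across a period and easier down a group.
Here both period and group differ, so the two effects have to be weighed against each other.
O > Se: O sits above Se in group 16, so the down-group effect alone puts O higher.
N > O: this pair runs against the simple trend — see the exception note.
Ar > N: the two effects oppose for this pair; the across-period effect wins (1521 vs 1402 kJ/mol).
Note the exception: N has a higher first ionization energy than O, contrary to the simple trend — pairing an electron in O's 2p⁴ costs repulsion energy, so O ionizes more easily than half-filled N (2p³).
Tabulated first ionization energy (kJ/mol): N 1402, O 1314, Ar 1521, Se 941.
So from highest to lowest: Ar > N > O > Se.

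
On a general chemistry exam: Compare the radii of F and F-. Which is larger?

Forming F- adds 1 electron to F. More electron–electron repulsion in the same shell, with unchanged nuclear charge, lets the cloud expand.
An anion is larger than its parent atom: F- > F.

F-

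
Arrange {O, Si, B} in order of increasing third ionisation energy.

Si < B < O

The third ionization energy removes an electron from the +2 ion. For each element: O²⁺ still has 4 valence electrons; Si²⁺ still has 2 valence electrons; B²⁺ still has 1 valence electron.
All are still removing valence electrons, so compare the +2 ions as you would atoms: IE_3 generally rises across a period (higher Z_eff) and falls down a group (larger shell), subject to the usual subshell exceptions.
Valence configurations: O²⁺ [He]2s²2p², Si²⁺ [Ne]3s², B²⁺ [He]2s¹.
Tabulated IE_3 (kJ/mol): O 5300, Si 3232, B 3660.
So the third ionization energies run Si < B < O.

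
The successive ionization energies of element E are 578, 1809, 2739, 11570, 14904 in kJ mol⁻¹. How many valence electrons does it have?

Look for the largest jump between consecutive ionization energies: IE4/IE3 ≈ 4.2, far larger than any earlier ratio.
That jump marks the point where a core electron is being removed. So the atom has 3 valence electrons.

3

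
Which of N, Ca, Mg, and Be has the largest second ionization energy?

The second ionization energy removes an electron from the +1 ion. For each element: N⁺ still has 4 valence electrons; Ca⁺ still has 1 valence electron; Mg⁺ still has 1 valence electron; Be⁺ still has 1 valence electron.
All are still removing valence electrons, so compare the +1 ions as you would atoms: IE_2 generally rises across a period (higher Z_eff) and falls down a group (larger shell), subject to the usual subshell exceptions.
Valence configurations: N⁺ [He]2s²2p², Ca⁺ [Ar]4s¹, Mg⁺ [Ne]3s¹, Be⁺ [He]2s¹.
The numbers (kJ/mol): N 2856, Ca 1145, Mg 1451, Be 1757.
Putting it together, IE_2: Ca < Mg < Be < N.

N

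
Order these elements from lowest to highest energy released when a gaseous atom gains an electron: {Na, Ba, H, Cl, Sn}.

Ba < Na < H < Sn < Cl

H is in period 1, group 1; Na is in period 3, group 1; Cl is in period 3, group 17; Sn is in period 5, group 14; Ba is in period 6, group 2.
Atoms with high Z_eff and room in the valence shell (especially the halogens) have the most exothermic electron affinities.
Here both period and group differ, so the two effects have to be weighed against each other.
Na > Ba: the two effects oppose for this pair; the down-group effect wins (53 vs 14 kJ/mol).
H > Na: H sits above Na in group 1, so the down-group effect alone puts H higher.
Sn > H: the two effects oppose for this pair; the across-period effect wins (107 vs 73 kJ/mol).
Cl > Sn: both effects reinforce here, so Cl is clearly the higher of the two.
Tabulated electron affinity (kJ/mol): H 73, Na 53, Cl 349, Sn 107, Ba 14.
So from lowest to highest: Ba < Na < H < Sn < Cl.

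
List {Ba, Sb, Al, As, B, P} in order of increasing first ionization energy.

B is in period 2, group 13; Al is in period 3, group 13; P is in period 3, group 15; As is in period 4, group 15; Sb is in period 5, group 15; Ba is in period 6, group 2.
First ionization energy rises across a period (greater Z_eff holds electrons more tightly) and falls down a group (valence electrons are farther from the nucleus).
Neither a single period nor a single group — weigh both effects.
Al > Ba: relative to Ba, both the across-period and down-group shifts push Al's first ionization energy up.
B > Al: B sits above Al in group 13, so the down-group effect alone puts B higher.
Sb > B: period and group pull opposite ways; the across-period shift dominates (831 vs 801 kJ/mol).
As > Sb: As sits above Sb in group 15, so the down-group effect alone puts As higher.
P > As: P sits above As in group 15, so the down-group effect alone puts P higher.
For reference (kJ/mol): B 801, Al 578, P 1012, As 947, Sb 831, Ba 503.
So from lowest to highest: Ba < Al < B < Sb < As < P.

Ba < Al < B < Sb < As < P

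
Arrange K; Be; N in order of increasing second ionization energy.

Be < N < K

Consider each +1 ion: K⁺ is the bare [Ar] core; Be⁺ still has 1 valence electron; N⁺ still has 4 valence electrons.
Core electrons are held far more tightly than valence electrons, so K tops the IE_2 order.
Valence configurations: Be⁺ [He]2s¹, N⁺ [He]2s²2p².
Tabulated IE_2 (kJ/mol): K 3052, Be 1757, N 2856.
So the second ionization energies run Be < N < K.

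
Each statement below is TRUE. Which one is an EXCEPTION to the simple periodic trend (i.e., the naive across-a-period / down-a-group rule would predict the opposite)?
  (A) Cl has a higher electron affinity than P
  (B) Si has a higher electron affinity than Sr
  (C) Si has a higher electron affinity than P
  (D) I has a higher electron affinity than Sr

The general trend: electron affinity increases across a period and decreases down a group.
(A) Cl (period 3, group 17) vs P (period 3, group 15): the stated order agrees with the simple trend.
(B) Si (period 3, group 14) vs Sr (period 5, group 2): the stated order agrees with the simple trend.
(C) Si (period 3, group 14) vs P (period 3, group 15): the stated order contradicts the simple trend.
(D) I (period 5, group 17) vs Sr (period 5, group 2): the stated order agrees with the simple trend.
The exception is (C): adding an electron to P's half-filled 3p³ is unfavourable, so Si (3p²) has the more exothermic EA.

(C)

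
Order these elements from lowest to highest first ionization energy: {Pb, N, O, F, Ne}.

First ionization energy rises across a period (greater Z_eff holds electrons more tightly) and falls down a group (valence electrons are farther from the nucleus).
Here both period and group differ, so the two effects have to be weighed against each other.
O > Pb: both effects reinforce here, so O is clearly the higher of the two.
N > O: this pair runs against the simple trend — see the exception note.
F > N: both are in period 2; the period trend gives F the larger value.
Ne > F: Ne lies to the right of F in period 2, so the across-period effect alone puts Ne higher.
Note the exception: N has a higher first ionization energy than O, contrary to the simple trend — pairing an electron in O's 2p⁴ costs repulsion energy, so O ionizes more easily than half-filled N (2p³).
Tabulated first ionization energy (kJ/mol): N 1402, O 1314, F 1681, Ne 2081, Pb 716.
So from lowest to highest: Pb < O < N < F < Ne.

Pb < O < N < F < Ne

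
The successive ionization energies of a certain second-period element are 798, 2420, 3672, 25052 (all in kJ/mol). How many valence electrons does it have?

Look for the largest jump between consecutive ionization energies: IE4/IE3 ≈ 6.8, far larger than any earlier ratio.
That jump marks the point where a core electron is being removed. So the atom has 3 valence electrons.

3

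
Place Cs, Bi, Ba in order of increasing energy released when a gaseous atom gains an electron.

Ba, Cs, Bi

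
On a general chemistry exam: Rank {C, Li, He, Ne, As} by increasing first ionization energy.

Across a period the outer electron is held more tightly (higher IE₁); down a group it sits in a higher shell, more shielded, and comes off more easily.
Neither a single period nor a single group — weigh both effects.
As > Li: period and group pull opposite ways; the across-period shift dominates (947 vs 520 kJ/mol).
C > As: period and group pull opposite ways; the down-group shift dominates (1086 vs 947 kJ/mol).
Ne > C: Ne lies to the right of C in period 2, so the across-period effect alone puts Ne higher.
He > Ne: they share group 18; the group trend gives He the larger value.
Approximate values (kJ/mol): He 2372, Li 520, C 1086, Ne 2081, As 947.
So from lowest to highest: Li < As < C < Ne < He.

Li < As < C < Ne < He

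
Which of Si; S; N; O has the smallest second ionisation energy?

Consider each +1 ion: Si⁺ still has 3 valence electrons; S⁺ still has 5 valence electrons; N⁺ still has 4 valence electrons; O⁺ still has 5 valence electrons.
All are still removing valence electrons, so compare the +1 ions as you would atoms: IE_2 generally rises across a period (higher Z_eff) and falls down a group (larger shell), subject to the usual subshell exceptions.
Valence configurations: Si⁺ [Ne]3s²3p¹, S⁺ [Ne]3s²3p³, N⁺ [He]2s²2p², O⁺ [He]2s²2p³.
Tabulated IE_2 (kJ/mol): Si 1577, S 2252, N 2856, O 3388.
Hence IE_2: Si < S < N < O.

Si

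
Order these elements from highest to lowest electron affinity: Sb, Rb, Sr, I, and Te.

I > Te > Sb > Rb > Sr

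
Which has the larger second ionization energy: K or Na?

Na

The second ionization energy removes an electron from the +1 ion. For each element: K⁺ is the bare [Ar] core; Na⁺ is the bare [Ne] core.
All of these are removing an electron from a noble-gas core or deeper; the smaller core (lower principal quantum number) is held far more tightly, and within a period the higher nuclear charge binds the same core more tightly.
Approximate IE_2 values (kJ/mol): K 3052, Na 4562.
Putting it together, IE_2: K < Na.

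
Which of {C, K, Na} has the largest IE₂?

Na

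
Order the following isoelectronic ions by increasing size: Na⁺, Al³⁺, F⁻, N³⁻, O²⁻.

Al³⁺, Na⁺, F⁻, O²⁻, N³⁻

All of these have 10 electrons, so size is governed by nuclear charge alone: the more protons, the stronger the pull on the same electron cloud, and the smaller the ion.
Nuclear charges: Al³⁺ (Z=13), Na⁺ (Z=11), F⁻ (Z=9), O²⁻ (Z=8), N³⁻ (Z=7).
Smallest to largest: Al³⁺ < Na⁺ < F⁻ < O²⁻ < N³⁻.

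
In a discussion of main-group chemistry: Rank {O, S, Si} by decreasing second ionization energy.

After 1 electron has been removed, what remains? O⁺ still has 5 valence electrons; S⁺ still has 5 valence electrons; Si⁺ still has 3 valence electrons.
All are still removing valence electrons, so compare the +1 ions as you would atoms: IE_2 generally rises across a period (higher Z_eff) and falls down a group (larger shell), subject to the usual subshell exceptions.
Valence configurations: O⁺ [He]2s²2p³, S⁺ [Ne]3s²3p³, Si⁺ [Ne]3s²3p¹.
Tabulated IE_2 (kJ/mol): O 3388, S 2252, Si 1577.
Overall IE_2 order: Si < S < O.

O, S, Si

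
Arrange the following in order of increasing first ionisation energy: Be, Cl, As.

Be is in period 2, group 2; Cl is in period 3, group 17; As is in period 4, group 15.
Removing the outermost electron gets harder across a period and easier down a group.
These span different periods and groups, so the two trends combine.
As > Be: period and group pull opposite ways; the across-period shift dominates (947 vs 900 kJ/mol).
Cl > As: relative to As, both the across-period and down-group shifts push Cl's first ionization energy up.
Approximate values (kJ/mol): Be 900, Cl 1251, As 947.
So from lowest to highest: Be < As < Cl.

Be, As, Cl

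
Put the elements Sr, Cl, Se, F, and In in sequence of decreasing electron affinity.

Adding an electron releases more energy for atoms nearer the top right (short of the noble gases).
Here both period and group differ, so the two effects have to be weighed against each other.
In > Sr: In lies to the right of Sr in period 5, so the across-period effect alone puts In higher.
Se > In: both effects reinforce here, so Se is clearly the higher of the two.
F > Se: both effects reinforce here, so F is clearly the higher of the two.
Cl > F: this pair runs against the simple trend — see the exception note.
Note the exception: Cl has a higher electron affinity than F, contrary to the simple trend — F's small 2p subshell makes the incoming electron feel strong e⁻–e⁻ repulsion, so Cl actually releases more energy on gaining an electron.
For reference (kJ/mol): F 328, Cl 349, Se 195, Sr 5, In 29.
So from highest to lowest: Cl > F > Se > In > Sr.

Cl > F > Se > In > Sr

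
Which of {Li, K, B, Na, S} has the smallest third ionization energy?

S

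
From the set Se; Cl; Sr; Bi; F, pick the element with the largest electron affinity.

F is in period 2, group 17; Cl is in period 3, group 17; Se is in period 4, group 16; Sr is in period 5, group 2; Bi is in period 6, group 15.
Electron affinity generally becomes more exothermic across a period toward the halogens and less exothermic down a group.
Here both period and group differ, so the two effects have to be weighed against each other.
Bi > Sr: the two effects oppose for this pair; the across-period effect wins (91 vs 5 kJ/mol).
Se > Bi: relative to Bi, both the across-period and down-group shifts push Se's electron affinity up.
F > Se: both effects reinforce here, so F is clearly the higher of the two.
Cl > F: this pair runs against the simple trend — see the exception note.
Note the exception: Cl has a higher electron affinity than F, contrary to the simple trend — F's small 2p subshell makes the incoming electron feel strong e⁻–e⁻ repulsion, so Cl actually releases more energy on gaining an electron.
For reference (kJ/mol): F 328, Cl 349, Se 195, Sr 5, Bi 91.
The largest electron affinity among these belongs to Cl.

Cl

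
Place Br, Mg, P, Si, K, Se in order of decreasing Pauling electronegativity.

Br > Se > P > Si > Mg > K

EN rises left→right (higher Z_eff, smaller atoms) and falls top→bottom (larger, more shielded atoms).
Neither a single period nor a single group — weigh both effects.
Mg > K: both effects reinforce here, so Mg is clearly the higher of the two.
Si > Mg: Si lies to the right of Mg in period 3, so the across-period effect alone puts Si higher.
P > Si: both are in period 3; the period trend gives P the larger value.
Se > P: the two effects oppose for this pair; the across-period effect wins (2.55 vs 2.19).
Br > Se: Br lies to the right of Se in period 4, so the across-period effect alone puts Br higher.
Approximate values (Pauling): Mg 1.31, Si 1.90, P 2.19, K 0.82, Se 2.55, Br 2.96.
So from highest to lowest: Br > Se > P > Si > Mg > K.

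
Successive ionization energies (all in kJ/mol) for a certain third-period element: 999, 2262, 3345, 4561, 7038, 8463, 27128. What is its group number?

Group 16

Look for the largest jump between consecutive ionization energies: IE7/IE6 ≈ 3.2, far larger than any earlier ratio.
That jump marks the point where a core electron is being removed. So the atom has 6 valence electrons.
A main-group element with 6 valence electrons is in group 16.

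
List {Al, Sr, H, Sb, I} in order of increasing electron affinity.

H is in period 1, group 1; Al is in period 3, group 13; Sr is in period 5, group 2; Sb is in period 5, group 15; I is in period 5, group 17.
Electron affinity generally becomes more exothermic across a period toward the halogens and less exothermic down a group.
Here both period and group differ, so the two effects have to be weighed against each other.
Al > Sr: both effects reinforce here, so Al is clearly the higher of the two.
H > Al: the two effects oppose for this pair; the down-group effect wins (73 vs 42 kJ/mol).
Sb > H: period and group pull opposite ways; the across-period shift dominates (103 vs 73 kJ/mol).
I > Sb: I lies to the right of Sb in period 5, so the across-period effect alone puts I higher.
Tabulated electron affinity (kJ/mol): H 73, Al 42, Sr 5, Sb 103, I 295.
So from lowest to highest: Sr < Al < H < Sb < I.

Sr < Al < H < Sb < I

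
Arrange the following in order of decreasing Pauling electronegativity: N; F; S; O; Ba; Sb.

N is in period 2, group 15; O is in period 2, group 16; F is in period 2, group 17; S is in period 3, group 16; Sb is in period 5, group 15; Ba is in period 6, group 2.
Electronegativity increases across a period and decreases down a group, tracking effective nuclear charge and atomic size.
These span different periods and groups, so the two trends combine.
Sb > Ba: relative to Ba, both the across-period and down-group shifts push Sb's electronegativity up.
S > Sb: both effects reinforce here, so S is clearly the higher of the two.
N > S: period and group pull opposite ways; the down-group shift dominates (3.04 vs 2.58).
O > N: O lies to the right of N in period 2, so the across-period effect alone puts O higher.
F > O: F lies to the right of O in period 2, so the across-period effect alone puts F higher.
Tabulated electronegativity (Pauling): N 3.04, O 3.44, F 3.98, S 2.58, Sb 2.05, Ba 0.89.
So from highest to lowest: F > O > N > S > Sb > Ba.

F > O > N > S > Sb > Ba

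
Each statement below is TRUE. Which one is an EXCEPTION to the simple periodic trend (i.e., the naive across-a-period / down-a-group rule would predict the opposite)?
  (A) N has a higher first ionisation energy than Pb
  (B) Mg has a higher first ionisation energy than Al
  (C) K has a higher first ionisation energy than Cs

(B)

The general trend: first ionisation energy increases across a period and decreases down a group.
(A) N (period 2, group 15) vs Pb (period 6, group 14): the stated order agrees with the simple trend.
(B) Mg (period 3, group 2) vs Al (period 3, group 13): the stated order contradicts the simple trend.
(C) K (period 4, group 1) vs Cs (period 6, group 1): the stated order agrees with the simple trend.
The exception is (B): Al's single 3p electron is easier to remove than one from Mg's filled 3s².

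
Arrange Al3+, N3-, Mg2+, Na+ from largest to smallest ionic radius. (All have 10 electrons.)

All of these have 10 electrons, so size is governed by nuclear charge alone: the more protons, the stronger the pull on the same electron cloud, and the smaller the ion.
Nuclear charges: Al3+ (Z=13), Mg2+ (Z=12), Na+ (Z=11), N3- (Z=7).
Largest to smallest: N3- > Na+ > Mg2+ > Al3+.

N3- > Na+ > Mg2+ > Al3+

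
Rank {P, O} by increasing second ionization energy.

Consider each +1 ion: P⁺ still has 4 valence electrons; O⁺ still has 5 valence electrons.
All are still removing valence electrons, so compare the +1 ions as you would atoms: IE_2 generally rises across a period (higher Z_eff) and falls down a group (larger shell), subject to the usual subshell exceptions.
Valence configurations: P⁺ [Ne]3s²3p², O⁺ [He]2s²2p³.
Tabulated IE_2 (kJ/mol): P 1907, O 3388.
Hence IE_2: P < O.

P < O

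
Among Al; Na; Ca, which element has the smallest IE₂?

Ca

IE_2 is the cost of taking one more electron from the +1 cation: Al⁺ still has 2 valence electrons; Na⁺ is the bare [Ne] core; Ca⁺ still has 1 valence electron.
Breaking into a closed-shell core is much more expensive than removing a leftover valence electron — Na has the largest IE_2 here.
Valence configurations: Al⁺ [Ne]3s², Ca⁺ [Ar]4s¹.
The numbers (kJ/mol): Al 1817, Na 4562, Ca 1145.
Overall IE_2 order: Ca < Al < Na.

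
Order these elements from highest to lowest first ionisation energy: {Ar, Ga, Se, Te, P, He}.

He, Ar, P, Se, Te, Ga

He is in period 1, group 18; P is in period 3, group 15; Ar is in period 3, group 18; Ga is in period 4, group 13; Se is in period 4, group 16; Te is in period 5, group 16.
Removing the outermost electron gets harder across a period and easier down a group.
These span different periods and groups, so the two trends combine.
Te > Ga: period and group pull opposite ways; the across-period shift dominates (869 vs 579 kJ/mol).
Se > Te: Se sits above Te in group 16, so the down-group effect alone puts Se higher.
P > Se: the two effects oppose for this pair; the down-group effect wins (1012 vs 941 kJ/mol).
Ar > P: both are in period 3; the period trend gives Ar the larger value.
He > Ar: He sits above Ar in group 18, so the down-group effect alone puts He higher.
For reference (kJ/mol): He 2372, P 1012, Ar 1521, Ga 579, Se 941, Te 869.
So from highest to lowest: He > Ar > P > Se > Te > Ga.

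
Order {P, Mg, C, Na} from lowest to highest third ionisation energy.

Consider each +2 ion: P²⁺ still has 3 valence electrons; Mg²⁺ is the bare [Ne] core; C²⁺ still has 2 valence electrons; Na²⁺ is already 1 electron into the core.
Pulling an electron out of a noble-gas core costs far more than removing a remaining valence electron, so Na and Mg sit at the high end of IE_3.
Valence configurations: P²⁺ [Ne]3s²3p¹, C²⁺ [He]2s².
The numbers (kJ/mol): P 2914, Mg 7733, C 4620, Na 6910.
So the third ionization energies run P < C < Na < Mg.

P < C < Na < Mg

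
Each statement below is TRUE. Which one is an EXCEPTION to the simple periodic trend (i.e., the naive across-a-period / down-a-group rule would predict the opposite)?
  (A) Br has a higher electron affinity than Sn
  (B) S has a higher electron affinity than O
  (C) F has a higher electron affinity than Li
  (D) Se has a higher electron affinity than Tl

The general trend: electron affinity increases across a period and decreases down a group.
(A) Br (period 4, group 17) vs Sn (period 5, group 14): the stated order agrees with the simple trend.
(B) S (period 3, group 16) vs O (period 2, group 16): the stated order contradicts the simple trend.
(C) F (period 2, group 17) vs Li (period 2, group 1): the stated order agrees with the simple trend.
(D) Se (period 4, group 16) vs Tl (period 6, group 13): the stated order agrees with the simple trend.
The exception is (B): the compact 2p subshell of O repels the added electron more than S's larger 3p does.

(B)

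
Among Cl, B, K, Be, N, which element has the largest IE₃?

Be

After 2 electrons have been removed, what remains? Cl²⁺ still has 5 valence electrons; B²⁺ still has 1 valence electron; K²⁺ is already 1 electron into the core; Be²⁺ is the bare [He] core; N²⁺ still has 3 valence electrons.
Usually core removal costs more than valence removal, but here the competition is close: a tightly held n=2 valence electron can cost more to remove than an n=3 core electron, so the actual values have to decide it.
Valence configurations: Cl²⁺ [Ne]3s²3p³, B²⁺ [He]2s¹, N²⁺ [He]2s²2p¹.
Tabulated IE_3 (kJ/mol): Cl 3822, B 3660, K 4420, Be 14849, N 4578.
Hence IE_3: B < Cl < K < N < Be.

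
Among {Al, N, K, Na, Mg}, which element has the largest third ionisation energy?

After 2 electrons have been removed, what remains? Al²⁺ still has 1 valence electron; N²⁺ still has 3 valence electrons; K²⁺ is already 1 electron into the core; Na²⁺ is already 1 electron into the core; Mg²⁺ is the bare [Ne] core.
Usually core removal costs more than valence removal, but here the competition is close: a tightly held n=2 valence electron can cost more to remove than an n=3 core electron, so the actual values have to decide it.
Valence configurations: Al²⁺ [Ne]3s¹, N²⁺ [He]2s²2p¹.
Tabulated IE_3 (kJ/mol): Al 2745, N 4578, K 4420, Na 6910, Mg 7733.
Putting it together, IE_3: Al < K < N < Na < Mg.

Mg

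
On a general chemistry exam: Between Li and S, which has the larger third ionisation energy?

Li

After 2 electrons have been removed, what remains? Li²⁺ is already 1 electron into the core; S²⁺ still has 4 valence electrons.
Core electrons are held far more tightly than valence electrons, so Li tops the IE_3 order.
Tabulated IE_3 (kJ/mol): Li 11815, S 3357.
So the third ionization energies run S < Li.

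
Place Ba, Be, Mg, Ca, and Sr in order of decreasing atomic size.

Ba > Sr > Ca > Mg > Be

Be is in period 2, group 2; Mg is in period 3, group 2; Ca is in period 4, group 2; Sr is in period 5, group 2; Ba is in period 6, group 2.
Moving right in a period, electrons are added to the same shell under a stronger nuclear pull, so atoms get smaller; moving down, a new shell is opened and atoms get larger.
All are in group 2, so atomic radius increases down the group.
So from largest to smallest: Ba > Sr > Ca > Mg > Be.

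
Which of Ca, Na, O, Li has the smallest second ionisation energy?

Ca

Consider each +1 ion: Ca⁺ still has 1 valence electron; Na⁺ is the bare [Ne] core; O⁺ still has 5 valence electrons; Li⁺ is the bare [He] core.
Core electrons are held far more tightly than valence electrons, so Na and Li top the IE_2 order.
Valence configurations: Ca⁺ [Ar]4s¹, O⁺ [He]2s²2p³.
Approximate IE_2 values (kJ/mol): Ca 1145, Na 4562, O 3388, Li 7298.
Overall IE_2 order: Ca < O < Na < Li.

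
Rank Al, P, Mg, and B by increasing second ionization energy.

Mg < Al < P < B

IE_2 is the cost of taking one more electron from the +1 cation: Al⁺ still has 2 valence electrons; P⁺ still has 4 valence electrons; Mg⁺ still has 1 valence electron; B⁺ still has 2 valence electrons.
All are still removing valence electrons, so compare the +1 ions as you would atoms: IE_2 generally rises across a period (higher Z_eff) and falls down a group (larger shell), subject to the usual subshell exceptions.
Valence configurations: Al⁺ [Ne]3s², P⁺ [Ne]3s²3p², Mg⁺ [Ne]3s¹, B⁺ [He]2s².
Tabulated IE_2 (kJ/mol): Al 1817, P 1907, Mg 1451, B 2427.
Hence IE_2: Mg < Al < P < B.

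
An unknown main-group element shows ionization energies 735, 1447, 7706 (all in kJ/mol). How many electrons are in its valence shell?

Look for the largest jump between consecutive ionization energies: IE3/IE2 ≈ 5.3, far larger than any earlier ratio.
That jump marks the point where a core electron is being removed. So the atom has 2 valence electrons.

2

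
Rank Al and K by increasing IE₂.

IE_2 is the cost of taking one more electron from the +1 cation: Al⁺ still has 2 valence electrons; K⁺ is the bare [Ar] core.
Core electrons are held far more tightly than valence electrons, so K tops the IE_2 order.
The numbers (kJ/mol): Al 1817, K 3052.
Putting it together, IE_2: Al < K.

Al < K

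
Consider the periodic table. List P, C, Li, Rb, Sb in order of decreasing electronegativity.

C > P > Sb > Li > Rb

EN rises left→right (higher Z_eff, smaller atoms) and falls top→bottom (larger, more shielded atoms).
These span different periods and groups, so the two trends combine.
Li > Rb: Li sits above Rb in group 1, so the down-group effect alone puts Li higher.
Sb > Li: the two effects oppose for this pair; the across-period effect wins (2.05 vs 0.98).
P > Sb: P sits above Sb in group 15, so the down-group effect alone puts P higher.
C > P: the two effects oppose for this pair; the down-group effect wins (2.55 vs 2.19).
Tabulated electronegativity (Pauling): Li 0.98, C 2.55, P 2.19, Rb 0.82, Sb 2.05.
So from highest to lowest: C > P > Sb > Li > Rb.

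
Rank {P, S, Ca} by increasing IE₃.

IE_3 is the cost of taking one more electron from the +2 cation: P²⁺ still has 3 valence electrons; S²⁺ still has 4 valence electrons; Ca²⁺ is the bare [Ar] core.
Core electrons are held far more tightly than valence electrons, so Ca tops the IE_3 order.
Valence configurations: P²⁺ [Ne]3s²3p¹, S²⁺ [Ne]3s²3p².
The numbers (kJ/mol): P 2914, S 3357, Ca 4912.
Overall IE_3 order: P < S < Ca.

P, S, Ca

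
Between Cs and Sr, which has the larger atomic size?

Sr is in period 5, group 2; Cs is in period 6, group 1.
Across a period the added protons contract the valence shell; down a group each new principal shell makes the atom larger.
Neither a single period nor a single group — weigh both effects.
Cs > Sr: both effects reinforce here, so Cs is clearly the larger of the two.
Tabulated atomic radius (pm): Sr 185, Cs 232.
So Cs has the larger atomic size (Cs > Sr).

Cs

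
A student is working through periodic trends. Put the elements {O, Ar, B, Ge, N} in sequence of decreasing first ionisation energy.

B is in period 2, group 13; N is in period 2, group 15; O is in period 2, group 16; Ar is in period 3, group 18; Ge is in period 4, group 14.
First ionization energy rises across a period (greater Z_eff holds electrons more tightly) and falls down a group (valence electrons are farther from the nucleus).
These span different periods and groups, so the two trends combine.
B > Ge: period and group pull opposite ways; the down-group shift dominates (801 vs 762 kJ/mol).
O > B: both are in period 2; the period trend gives O the larger value.
N > O: this pair runs against the simple trend — see the exception note.
Ar > N: the two effects oppose for this pair; the across-period effect wins (1521 vs 1402 kJ/mol).
Note the exception: N has a higher first ionization energy than O, contrary to the simple trend — pairing an electron in O's 2p⁴ costs repulsion energy, so O ionizes more easily than half-filled N (2p³).
Tabulated first ionization energy (kJ/mol): B 801, N 1402, O 1314, Ar 1521, Ge 762.
So from highest to lowest: Ar > N > O > B > Ge.

Ar > N > O > B > Ge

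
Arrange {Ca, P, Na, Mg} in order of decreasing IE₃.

Mg > Na > Ca > P

The third ionization energy removes an electron from the +2 ion. For each element: Ca²⁺ is the bare [Ar] core; P²⁺ still has 3 valence electrons; Na²⁺ is already 1 electron into the core; Mg²⁺ is the bare [Ne] core.
Core electrons are held far more tightly than valence electrons, so Ca, Na and Mg top the IE_3 order.
Approximate IE_3 values (kJ/mol): Ca 4912, P 2914, Na 6910, Mg 7733.
Putting it together, IE_3: P < Ca < Na < Mg.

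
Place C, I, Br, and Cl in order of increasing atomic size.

C < Cl < Br < I

C is in period 2, group 14; Cl is in period 3, group 17; Br is in period 4, group 17; I is in period 5, group 17.
Across a period the added protons contract the valence shell; down a group each new principal shell makes the atom larger.
Neither a single period nor a single group — weigh both effects.
Cl > C: period and group pull opposite ways; the down-group shift dominates (99 vs 75 pm).
Br > Cl: Br sits below Cl in group 17, so the down-group effect alone puts Br larger.
I > Br: I sits below Br in group 17, so the down-group effect alone puts I larger.
Tabulated atomic radius (pm): C 75, Cl 99, Br 114, I 133.
So from smallest to largest: C < Cl < Br < I.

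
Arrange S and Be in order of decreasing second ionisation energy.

S > Be

Consider each +1 ion: S⁺ still has 5 valence electrons; Be⁺ still has 1 valence electron.
All are still removing valence electrons, so compare the +1 ions as you would atoms: IE_2 generally rises across a period (higher Z_eff) and falls down a group (larger shell), subject to the usual subshell exceptions.
Valence configurations: S⁺ [Ne]3s²3p³, Be⁺ [He]2s¹.
The numbers (kJ/mol): S 2252, Be 1757.
Putting it together, IE_2: Be < S.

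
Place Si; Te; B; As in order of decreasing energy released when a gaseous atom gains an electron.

Te, Si, As, B

Adding an electron releases more energy for atoms nearer the top right (short of the noble gases).
A diagonal step moves right (one effect) and down (the opposite effect) at once.
As > B: period and group pull opposite ways; the across-period shift dominates (78 vs 27 kJ/mol).
Si > As: period and group pull opposite ways; the down-group shift dominates (134 vs 78 kJ/mol).
Te > Si: the two effects oppose for this pair; the across-period effect wins (190 vs 134 kJ/mol).
For reference (kJ/mol): B 27, Si 134, As 78, Te 190.
So from highest to lowest: Te > Si > As > B.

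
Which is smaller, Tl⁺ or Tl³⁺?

Tl³⁺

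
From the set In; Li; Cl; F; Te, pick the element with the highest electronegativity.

Li is in period 2, group 1; F is in period 2, group 17; Cl is in period 3, group 17; In is in period 5, group 13; Te is in period 5, group 16.
Electronegativity increases across a period and decreases down a group, tracking effective nuclear charge and atomic size.
Neither a single period nor a single group — weigh both effects.
In > Li: the two effects oppose for this pair; the across-period effect wins (1.78 vs 0.98).
Te > In: both are in period 5; the period trend gives Te the larger value.
Cl > Te: relative to Te, both the across-period and down-group shifts push Cl's electronegativity up.
F > Cl: they share group 17; the group trend gives F the larger value.
For reference (Pauling): Li 0.98, F 3.98, Cl 3.16, In 1.78, Te 2.10.
The highest electronegativity among these belongs to F.

F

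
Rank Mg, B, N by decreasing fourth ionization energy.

B > Mg > N

After 3 electrons have been removed, what remains? Mg³⁺ is already 1 electron into the core; B³⁺ is the bare [He] core; N³⁺ still has 2 valence electrons.
Core electrons are held far more tightly than valence electrons, so Mg and B top the IE_4 order.
Approximate IE_4 values (kJ/mol): Mg 10543, B 25026, N 7475.
Overall IE_4 order: N < Mg < B.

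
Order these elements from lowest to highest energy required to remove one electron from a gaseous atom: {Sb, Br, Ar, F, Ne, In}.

F is in period 2, group 17; Ne is in period 2, group 18; Ar is in period 3, group 18; Br is in period 4, group 17; In is in period 5, group 13; Sb is in period 5, group 15.
Removing the outermost electron gets harder across a period and easier down a group.
Neither a single period nor a single group — weigh both effects.
Sb > In: both are in period 5; the period trend gives Sb the larger value.
Br > Sb: both effects reinforce here, so Br is clearly the higher of the two.
Ar > Br: both effects reinforce here, so Ar is clearly the higher of the two.
F > Ar: the two effects oppose for this pair; the down-group effect wins (1681 vs 1521 kJ/mol).
Ne > F: both are in period 2; the period trend gives Ne the larger value.
Approximate values (kJ/mol): F 1681, Ne 2081, Ar 1521, Br 1140, In 558, Sb 831.
So from lowest to highest: In < Sb < Br < Ar < F < Ne.

In, Sb, Br, Ar, F, Ne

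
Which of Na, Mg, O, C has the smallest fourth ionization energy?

C

IE_4 is the cost of taking one more electron from the +3 cation: Na³⁺ is already 2 electrons into the core; Mg³⁺ is already 1 electron into the core; O³⁺ still has 3 valence electrons; C³⁺ still has 1 valence electron.
Core electrons are held far more tightly than valence electrons, so Na and Mg top the IE_4 order.
Valence configurations: O³⁺ [He]2s²2p¹, C³⁺ [He]2s¹.
The numbers (kJ/mol): Na 9543, Mg 10543, O 7469, C 6223.
Hence IE_4: C < O < Na < Mg.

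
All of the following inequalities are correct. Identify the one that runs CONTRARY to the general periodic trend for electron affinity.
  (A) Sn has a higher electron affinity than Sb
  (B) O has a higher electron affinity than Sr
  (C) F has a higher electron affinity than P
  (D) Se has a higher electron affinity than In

The general trend: electron affinity increases across a period and decreases down a group.
(A) Sn (period 5, group 14) vs Sb (period 5, group 15): the stated order contradicts the simple trend.
(B) O (period 2, group 16) vs Sr (period 5, group 2): the stated order agrees with the simple trend.
(C) F (period 2, group 17) vs P (period 3, group 15): the stated order agrees with the simple trend.
(D) Se (period 4, group 16) vs In (period 5, group 13): the stated order agrees with the simple trend.
The exception is (A): adding an electron to Sb's half-filled 5p³ is unfavourable, so Sn has the more exothermic EA.

(A)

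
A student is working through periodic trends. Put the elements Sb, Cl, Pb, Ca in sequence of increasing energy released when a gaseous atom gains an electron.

Adding an electron releases more energy for atoms nearer the top right (short of the noble gases).
Here both period and group differ, so the two effects have to be weighed against each other.
Pb > Ca: period and group pull opposite ways; the across-period shift dominates (35 vs 2 kJ/mol).
Sb > Pb: both effects reinforce here, so Sb is clearly the higher of the two.
Cl > Sb: relative to Sb, both the across-period and down-group shifts push Cl's electron affinity up.
Approximate values (kJ/mol): Cl 349, Ca 2, Sb 103, Pb 35.
So from lowest to highest: Ca < Pb < Sb < Cl.

Ca < Pb < Sb < Cl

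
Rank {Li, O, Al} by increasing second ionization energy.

The second ionization energy removes an electron from the +1 ion. For each element: Li⁺ is the bare [He] core; O⁺ still has 5 valence electrons; Al⁺ still has 2 valence electrons.
Core electrons are held far more tightly than valence electrons, so Li tops the IE_2 order.
Valence configurations: O⁺ [He]2s²2p³, Al⁺ [Ne]3s².
Approximate IE_2 values (kJ/mol): Li 7298, O 3388, Al 1817.
Overall IE_2 order: Al < O < Li.

Al, O, Li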